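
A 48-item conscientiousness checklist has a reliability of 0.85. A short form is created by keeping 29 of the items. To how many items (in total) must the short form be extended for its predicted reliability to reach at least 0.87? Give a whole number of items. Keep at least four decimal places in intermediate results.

57

First, r for the 29-item form: n = 29/48 = 0.6042, so r_29 = 0.6042·0.85/(1 + (0.6042 − 1)·0.85) = 0.7739
Then solve for n' with r_old = 0.7739, r_target = 0.87: n' = 0.87(1 − 0.7739)/[0.7739(1 − 0.87)] = 1.9552
Total items = 1.9552 × 29 = 56.70, rounded up to 57.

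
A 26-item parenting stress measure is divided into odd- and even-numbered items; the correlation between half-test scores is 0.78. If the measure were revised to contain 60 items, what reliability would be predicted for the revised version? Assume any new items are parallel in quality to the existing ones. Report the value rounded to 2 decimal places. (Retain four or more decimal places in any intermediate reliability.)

Spearman-Brown correction (n = 2): r_full = 2·0.78/(1 + 0.78) = 0.8764
Length factor from 26 to 60 items: n = 60/26 = 2.3077
r_new = n·r_full / (1 + (n − 1)·r_full) = 2.0225 / 2.1461 ≈ 0.9424

0.94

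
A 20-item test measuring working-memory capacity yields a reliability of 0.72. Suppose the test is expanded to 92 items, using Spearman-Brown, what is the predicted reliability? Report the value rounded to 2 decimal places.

0.92

The new length is 92/20 = 4.6 times the old.
Spearman-Brown: r_new = n·r / (1 + (n − 1)·r)
r_new = (4.6 × 0.72) / (1 + (4.6 − 1) × 0.72)
r_new = 3.3120 / 3.5920 ≈ 0.9220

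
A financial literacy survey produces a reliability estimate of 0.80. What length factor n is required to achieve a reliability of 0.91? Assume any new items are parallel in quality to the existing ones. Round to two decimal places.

Spearman-Brown solved for the length factor n:
n = r_target (1 − r_old) / [ r_old (1 − r_target) ]
n = 0.91(1 − 0.80) / [0.80(1 − 0.91)]
n = 0.1820 / 0.0720 ≈ 2.5278

2.53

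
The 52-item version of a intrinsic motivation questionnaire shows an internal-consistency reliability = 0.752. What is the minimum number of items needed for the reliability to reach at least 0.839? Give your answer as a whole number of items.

90

Spearman-Brown solved for the length factor n:
n = r_target (1 − r_old) / [ r_old (1 − r_target) ]
n = [0.839 × 0.248] / [0.752 × 0.161]
  = 0.208072 / 0.121072 = 1.7186
1.7186 × 52 = 89.37 → 90 items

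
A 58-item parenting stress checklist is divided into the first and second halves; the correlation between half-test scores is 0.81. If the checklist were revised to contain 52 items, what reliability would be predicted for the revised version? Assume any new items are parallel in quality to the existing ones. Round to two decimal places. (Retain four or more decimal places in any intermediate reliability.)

0.88

Full-test reliability from the split-half r: r_full = 2(0.81)/(1 + 0.81) = 0.8950
Then adjust to 52 items: n = 52/58 = 0.8966
r_new = n·r_full / (1 + (n − 1)·r_full) = 0.8025 / 0.9075 ≈ 0.8843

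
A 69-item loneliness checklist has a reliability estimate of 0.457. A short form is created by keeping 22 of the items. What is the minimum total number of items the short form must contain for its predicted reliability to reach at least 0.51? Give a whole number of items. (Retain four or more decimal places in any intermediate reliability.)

86

First, r for the 22-item form: n = 22/69 = 0.3188, so r_22 = 0.3188·0.457/(1 + (0.3188 − 1)·0.457) = 0.2115
Length factor from the short form to reach 0.51: n' = 0.51(1 − 0.2115) / [0.2115(1 − 0.51)] ≈ 3.8803
Items = 3.8803 × 22 ≈ 85.37 → 86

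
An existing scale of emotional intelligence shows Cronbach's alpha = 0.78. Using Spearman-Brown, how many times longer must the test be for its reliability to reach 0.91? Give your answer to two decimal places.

2.85

Invert Spearman-Brown to solve for n:
n = r_target (1 − r_old) / [ r_old (1 − r_target) ]
n = 0.91(1 − 0.78) / [0.78(1 − 0.91)]
n = 0.2002 / 0.0702 ≈ 2.8519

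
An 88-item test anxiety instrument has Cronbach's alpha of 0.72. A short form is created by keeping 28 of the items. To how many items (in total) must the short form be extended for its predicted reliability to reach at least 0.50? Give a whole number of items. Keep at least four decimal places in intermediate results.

35

Short-form reliability: n = 28/88 = 0.3182; r_28 = n·r/(1+(n−1)r) ≈ 0.4500
Length factor from the short form to reach 0.50: n' = 0.50(1 − 0.4500) / [0.4500(1 − 0.50)] ≈ 1.2222
Total items = 1.2222 × 28 = 34.22, rounded up to 35.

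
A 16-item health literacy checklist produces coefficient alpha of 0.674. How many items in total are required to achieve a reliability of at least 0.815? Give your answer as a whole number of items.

Invert Spearman-Brown to solve for n:
n = r_target (1 − r_old) / [ r_old (1 − r_target) ]
n = 0.815(1 − 0.674) / [0.674(1 − 0.815)]
  = 0.265690 / 0.124690 = 2.1308
2.1308 × 16 = 34.09 → 35 items

35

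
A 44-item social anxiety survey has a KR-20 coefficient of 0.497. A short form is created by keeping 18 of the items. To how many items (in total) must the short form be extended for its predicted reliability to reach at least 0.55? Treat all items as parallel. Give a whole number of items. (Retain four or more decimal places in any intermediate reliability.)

55

First, r for the 18-item form: n = 18/44 = 0.4091, so r_18 = 0.4091·0.497/(1 + (0.4091 − 1)·0.497) = 0.2879
Then solve for n' with r_old = 0.2879, r_target = 0.55: n' = 0.55(1 − 0.2879)/[0.2879(1 − 0.55)] = 3.0231
Total items = 3.0231 × 18 = 54.42, rounded up to 55.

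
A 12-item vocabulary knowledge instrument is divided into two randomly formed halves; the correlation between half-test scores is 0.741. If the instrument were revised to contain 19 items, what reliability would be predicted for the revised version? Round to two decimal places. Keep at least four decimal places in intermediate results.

Spearman-Brown correction (n = 2): r_full = 2·0.741/(1 + 0.741) = 0.8512
Then adjust to 19 items: n = 19/12 = 1.5833
r_new = n·r_full / (1 + (n − 1)·r_full) = 1.3477 / 1.4965 ≈ 0.9006

0.90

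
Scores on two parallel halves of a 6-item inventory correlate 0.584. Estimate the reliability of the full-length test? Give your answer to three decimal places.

Each half is half the length of the full test, so the full test is n = 2 times a half.
r_full = 2r_hh / (1 + r_hh) = 2 × 0.584 / (1 + 0.584)
       = 1.1680 / 1.5840 = 0.7374

0.737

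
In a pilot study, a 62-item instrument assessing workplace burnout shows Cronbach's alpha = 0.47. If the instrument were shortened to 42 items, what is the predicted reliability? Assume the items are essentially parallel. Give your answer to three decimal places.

n = 42/62 = 0.6774
By Spearman-Brown, r_new = n r / (1 + (n − 1) r).
r_new = 0.6774·0.47 / [1 + (0.6774 − 1)·0.47]
     = 0.3184 / 0.8484 = 0.3753

0.375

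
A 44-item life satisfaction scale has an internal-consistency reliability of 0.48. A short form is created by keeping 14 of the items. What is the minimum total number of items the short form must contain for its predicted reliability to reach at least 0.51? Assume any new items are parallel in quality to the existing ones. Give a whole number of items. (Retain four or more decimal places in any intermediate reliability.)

Short-form reliability: n = 14/44 = 0.3182; r_14 = n·r/(1+(n−1)r) ≈ 0.2270
Length factor from the short form to reach 0.51: n' = 0.51(1 − 0.2270) / [0.2270(1 − 0.51)] ≈ 3.5443
Total items = 3.5443 × 14 = 49.62, rounded up to 50.

50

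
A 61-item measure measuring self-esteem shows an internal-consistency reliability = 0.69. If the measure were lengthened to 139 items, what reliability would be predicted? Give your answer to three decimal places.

Length ratio n = 139/61 = 2.2787
r_new = 2.2787·0.69 / [1 + (2.2787 − 1)·0.69]
r_new = 1.5723 / 1.8823 ≈ 0.8353

0.835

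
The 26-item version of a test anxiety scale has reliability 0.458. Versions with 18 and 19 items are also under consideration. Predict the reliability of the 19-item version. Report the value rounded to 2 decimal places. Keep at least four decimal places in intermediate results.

0.38

The 18-item form is not needed; work directly from the 26-item form with n = 19/26 = 0.7308.
r_{19} = n·r / (1 + (n − 1)·r) = 0.3347 / 0.8767 ≈ 0.3818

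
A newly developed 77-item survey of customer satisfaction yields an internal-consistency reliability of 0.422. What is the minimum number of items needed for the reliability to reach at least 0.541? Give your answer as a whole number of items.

Rearranging the Spearman-Brown formula for n,
n = r*(1 − r) / [ r (1 − r*) ]
n = 0.541(1 − 0.422) / [0.422(1 − 0.541)]
  = 0.312698 / 0.193698 = 1.6144
Items needed = n × 77 = 1.6144 × 77 ≈ 124.31 → round up to 125

125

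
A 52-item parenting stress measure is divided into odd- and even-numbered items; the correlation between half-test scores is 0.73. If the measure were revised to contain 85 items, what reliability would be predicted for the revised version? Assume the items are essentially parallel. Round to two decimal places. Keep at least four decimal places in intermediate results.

0.90

Full-test reliability from the split-half r: r_full = 2(0.73)/(1 + 0.73) = 0.8439
Then adjust to 85 items: n = 85/52 = 1.6346
r_new = n·r_full / (1 + (n − 1)·r_full) = 1.3794 / 1.5355 ≈ 0.8983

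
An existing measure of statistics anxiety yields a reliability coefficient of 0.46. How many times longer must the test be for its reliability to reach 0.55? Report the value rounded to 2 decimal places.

1.43

n = [0.55 × 0.54] / [0.46 × 0.45]
n = 0.2970 / 0.2070 ≈ 1.4348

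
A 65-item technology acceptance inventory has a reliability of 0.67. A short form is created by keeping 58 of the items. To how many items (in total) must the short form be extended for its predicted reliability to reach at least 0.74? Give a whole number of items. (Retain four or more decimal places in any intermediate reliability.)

First, r for the 58-item form: n = 58/65 = 0.8923, so r_58 = 0.8923·0.67/(1 + (0.8923 − 1)·0.67) = 0.6443
Then solve for n' with r_old = 0.6443, r_target = 0.74: n' = 0.74(1 − 0.6443)/[0.6443(1 − 0.74)] = 1.5713
Items = 1.5713 × 58 ≈ 91.14 → 92

92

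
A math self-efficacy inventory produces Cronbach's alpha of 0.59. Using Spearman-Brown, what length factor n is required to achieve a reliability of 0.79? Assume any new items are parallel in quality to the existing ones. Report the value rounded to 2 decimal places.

2.61

n = 0.79(1 − 0.59) / [0.59(1 − 0.79)]
  = 0.3239 / 0.1239 = 2.6142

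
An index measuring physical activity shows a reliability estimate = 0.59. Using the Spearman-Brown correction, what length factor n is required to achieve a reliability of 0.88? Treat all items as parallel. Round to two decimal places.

5.10

n = 0.88 × (1 − 0.59) / [ 0.59 × (1 − 0.88) ]
  = 0.3608 / 0.0708 = 5.0960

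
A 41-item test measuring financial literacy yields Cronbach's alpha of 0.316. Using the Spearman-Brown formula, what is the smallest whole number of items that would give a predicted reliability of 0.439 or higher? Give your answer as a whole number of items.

70

Invert Spearman-Brown to solve for n:
n = r_target (1 − r_old) / [ r_old (1 − r_target) ]
n = 0.439(1 − 0.316) / [0.316(1 − 0.439)]
n = 0.300276 / 0.177276 ≈ 1.6938
1.6938 × 41 = 69.45 → 70 items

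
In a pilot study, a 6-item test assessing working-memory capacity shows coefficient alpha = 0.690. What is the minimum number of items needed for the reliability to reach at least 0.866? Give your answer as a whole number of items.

18

Rearranging the Spearman-Brown formula for n,
n = r_target (1 − r_old) / [ r_old (1 − r_target) ]
n = 0.866(1 − 0.690) / [0.690(1 − 0.866)]
  = 0.268460 / 0.092460 = 2.9035
So the test needs 2.9035 × 6 ≈ 17.42 items; rounding up, 18.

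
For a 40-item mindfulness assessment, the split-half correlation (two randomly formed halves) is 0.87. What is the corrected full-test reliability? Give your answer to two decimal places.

r_full = 2(0.87) / (1 + 0.87)
       = 1.7400 / 1.8700 = 0.9305

0.93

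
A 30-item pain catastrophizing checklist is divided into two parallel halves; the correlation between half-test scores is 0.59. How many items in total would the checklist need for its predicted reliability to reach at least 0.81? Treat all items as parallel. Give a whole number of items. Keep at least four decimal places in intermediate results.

45

r_full = 2(0.59)/(1 + 0.59) = 0.7421
Solve Spearman-Brown for n: n = 0.81(1 − 0.7421) / [0.7421(1 − 0.81)] = 1.4816
Items = 1.4816 × 30 ≈ 44.45 → 45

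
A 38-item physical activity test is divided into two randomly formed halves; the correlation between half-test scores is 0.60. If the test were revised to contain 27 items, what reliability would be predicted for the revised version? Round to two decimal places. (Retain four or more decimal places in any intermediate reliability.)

Full-test reliability from the split-half r: r_full = 2(0.60)/(1 + 0.60) = 0.7500
Then adjust to 27 items: n = 27/38 = 0.7105
r_new = n·r_full / (1 + (n − 1)·r_full) = 0.5329 / 0.7829 ≈ 0.6807

0.68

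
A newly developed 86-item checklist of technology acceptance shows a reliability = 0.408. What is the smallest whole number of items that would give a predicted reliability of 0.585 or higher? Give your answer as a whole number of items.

n = 0.585 × (1 − 0.408) / [ 0.408 × (1 − 0.585) ]
n = 0.346320 / 0.169320 ≈ 2.0454
Items needed = n × 86 = 2.0454 × 86 ≈ 175.90 → round up to 176

176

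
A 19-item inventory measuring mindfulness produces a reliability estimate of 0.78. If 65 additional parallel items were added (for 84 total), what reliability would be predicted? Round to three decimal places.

0.940

The new length is 84/19 = 4.4211 times the old.
Spearman-Brown: r_new = n·r / (1 + (n − 1)·r)
r_new = 4.4211·0.78 / [1 + (4.4211 − 1)·0.78]
     = 3.4485 / 3.6685 = 0.9400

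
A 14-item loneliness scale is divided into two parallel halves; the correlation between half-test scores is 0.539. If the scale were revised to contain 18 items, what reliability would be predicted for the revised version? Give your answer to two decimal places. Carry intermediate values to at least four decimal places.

Full-test reliability from the split-half r: r_full = 2(0.539)/(1 + 0.539) = 0.7005
Then adjust to 18 items: n = 18/14 = 1.2857
r_new = n·r_full / (1 + (n − 1)·r_full) = 0.9006 / 1.2001 ≈ 0.7504

0.75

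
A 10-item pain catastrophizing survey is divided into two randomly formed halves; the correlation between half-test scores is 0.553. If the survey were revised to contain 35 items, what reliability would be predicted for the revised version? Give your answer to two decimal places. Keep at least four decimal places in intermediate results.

0.90

Full-test reliability from the split-half r: r_full = 2(0.553)/(1 + 0.553) = 0.7122
Length factor from 10 to 35 items: n = 35/10 = 3.5000
r_new = n·r_full / (1 + (n − 1)·r_full) = 2.4927 / 2.7805 ≈ 0.8965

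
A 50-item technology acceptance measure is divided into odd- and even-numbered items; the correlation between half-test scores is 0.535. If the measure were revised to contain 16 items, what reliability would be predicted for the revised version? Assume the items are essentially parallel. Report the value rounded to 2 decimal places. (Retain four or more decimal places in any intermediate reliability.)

0.42

Full-test reliability from the split-half r: r_full = 2(0.535)/(1 + 0.535) = 0.6971
Length factor from 50 to 16 items: n = 16/50 = 0.3200
r_new = n·r_full / (1 + (n − 1)·r_full) = 0.2231 / 0.5260 ≈ 0.4241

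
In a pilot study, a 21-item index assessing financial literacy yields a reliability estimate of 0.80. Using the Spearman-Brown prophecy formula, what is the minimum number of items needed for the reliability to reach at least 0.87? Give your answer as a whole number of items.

36

Spearman-Brown solved for the length factor n:
n = r_target (1 − r_old) / [ r_old (1 − r_target) ]
n = 0.87(1 − 0.80) / [0.80(1 − 0.87)]
  = 0.1740 / 0.1040 = 1.6731
Items needed = n × 21 = 1.6731 × 21 ≈ 35.14 → round up to 36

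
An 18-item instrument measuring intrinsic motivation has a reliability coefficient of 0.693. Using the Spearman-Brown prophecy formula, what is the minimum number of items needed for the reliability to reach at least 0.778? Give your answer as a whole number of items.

n = 0.778(1 − 0.693) / [0.693(1 − 0.778)]
  = 0.238846 / 0.153846 = 1.5525
Items needed = n × 18 = 1.5525 × 18 ≈ 27.95 → round up to 28

28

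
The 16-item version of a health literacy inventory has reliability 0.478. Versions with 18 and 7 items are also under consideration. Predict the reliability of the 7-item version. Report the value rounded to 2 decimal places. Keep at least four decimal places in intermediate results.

0.29

Only the ratio of lengths matters: n = 7/16 = 0.4375
r_{7} = n·r / (1 + (n − 1)·r) = 0.2091 / 0.7311 ≈ 0.2860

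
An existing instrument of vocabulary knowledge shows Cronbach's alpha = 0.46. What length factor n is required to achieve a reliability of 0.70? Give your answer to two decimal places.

2.74

n = 0.70 × (1 − 0.46) / [ 0.46 × (1 − 0.70) ]
n = 0.3780 / 0.1380 ≈ 2.7391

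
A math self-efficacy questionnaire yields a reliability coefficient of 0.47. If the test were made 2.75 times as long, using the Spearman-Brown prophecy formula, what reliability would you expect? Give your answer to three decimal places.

0.709

r_new = (2.75 × 0.47) / (1 + (2.75 − 1) × 0.47)
     = 1.2925 / 1.8225 = 0.7092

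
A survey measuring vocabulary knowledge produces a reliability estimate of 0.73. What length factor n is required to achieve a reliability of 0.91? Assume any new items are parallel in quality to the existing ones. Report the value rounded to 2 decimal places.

3.74

Spearman-Brown solved for the length factor n:
n = r_target (1 − r_old) / [ r_old (1 − r_target) ]
n = 0.91(1 − 0.73) / [0.73(1 − 0.91)]
  = 0.2457 / 0.0657 = 3.7397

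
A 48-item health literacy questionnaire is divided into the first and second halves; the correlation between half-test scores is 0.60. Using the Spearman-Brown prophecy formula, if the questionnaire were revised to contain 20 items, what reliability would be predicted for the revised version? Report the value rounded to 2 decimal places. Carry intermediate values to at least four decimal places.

0.56

Spearman-Brown correction (n = 2): r_full = 2·0.60/(1 + 0.60) = 0.7500
Length factor from 48 to 20 items: n = 20/48 = 0.4167
r_new = n·r_full / (1 + (n − 1)·r_full) = 0.3125 / 0.5625 ≈ 0.5556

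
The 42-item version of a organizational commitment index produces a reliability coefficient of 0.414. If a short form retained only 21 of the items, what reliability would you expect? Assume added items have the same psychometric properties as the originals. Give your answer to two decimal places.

The new length is 21/42 = 0.5 times the old.
Apply the Spearman-Brown prophecy formula, r' = nr / [1 + (n − 1)r]:
r_new = (0.5 × 0.414) / (1 + (0.5 − 1) × 0.414)
     = 0.2070 / 0.7930 = 0.2610

0.26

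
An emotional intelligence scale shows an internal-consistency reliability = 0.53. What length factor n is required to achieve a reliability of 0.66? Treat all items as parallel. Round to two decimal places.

n = 0.66 × (1 − 0.53) / [ 0.53 × (1 − 0.66) ]
n = 0.3102 / 0.1802 ≈ 1.7214

1.72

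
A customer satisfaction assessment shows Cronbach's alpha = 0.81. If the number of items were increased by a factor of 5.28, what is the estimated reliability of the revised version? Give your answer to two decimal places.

r_new = (5.28 × 0.81) / (1 + (5.28 − 1) × 0.81)
     = 4.2768 / 4.4668 = 0.9575

0.96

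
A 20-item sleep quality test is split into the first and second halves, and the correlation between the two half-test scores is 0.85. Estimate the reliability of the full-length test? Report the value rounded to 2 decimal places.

0.92

Each half is half the length of the full test, so the full test is n = 2 times a half.
r_full = 2(0.85) / (1 + 0.85)
       = 1.7000 / 1.8500 = 0.9189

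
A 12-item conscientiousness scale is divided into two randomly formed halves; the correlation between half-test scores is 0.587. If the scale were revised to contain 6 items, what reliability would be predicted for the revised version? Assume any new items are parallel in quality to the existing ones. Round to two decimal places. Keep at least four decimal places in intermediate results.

First correct the split-half correlation to full-test reliability: r_full = 2 × 0.587 / (1 + 0.587) ≈ 0.7398
Length factor from 12 to 6 items: n = 6/12 = 0.5000
r_new = n·r_full / (1 + (n − 1)·r_full) = 0.3699 / 0.6301 ≈ 0.5870

0.59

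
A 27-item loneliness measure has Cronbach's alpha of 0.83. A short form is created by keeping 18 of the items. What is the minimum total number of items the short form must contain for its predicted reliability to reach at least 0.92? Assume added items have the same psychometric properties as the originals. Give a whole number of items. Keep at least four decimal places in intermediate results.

64

First, r for the 18-item form: n = 18/27 = 0.6667, so r_18 = 0.6667·0.83/(1 + (0.6667 − 1)·0.83) = 0.7650
Length factor from the short form to reach 0.92: n' = 0.92(1 − 0.7650) / [0.7650(1 − 0.92)] ≈ 3.5327
Total items = 3.5327 × 18 = 63.59, rounded up to 64.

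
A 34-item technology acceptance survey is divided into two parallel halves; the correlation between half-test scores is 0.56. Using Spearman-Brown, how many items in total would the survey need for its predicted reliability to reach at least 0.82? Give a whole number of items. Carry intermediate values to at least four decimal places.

r_full = 2(0.56)/(1 + 0.56) = 0.7179
n = r_tgt(1 − r_full) / [r_full(1 − r_tgt)] = 0.82 × 0.2821 / (0.7179 × 0.18) ≈ 1.7901
Required items = 1.7901 × 34 = 60.86, so 61 items.

61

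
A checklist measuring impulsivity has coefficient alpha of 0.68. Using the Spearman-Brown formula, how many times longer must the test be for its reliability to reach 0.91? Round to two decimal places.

4.76

Invert Spearman-Brown to solve for n:
n = r_target (1 − r_old) / [ r_old (1 − r_target) ]
n = [0.91 × 0.32] / [0.68 × 0.09]
  = 0.2912 / 0.0612 = 4.7582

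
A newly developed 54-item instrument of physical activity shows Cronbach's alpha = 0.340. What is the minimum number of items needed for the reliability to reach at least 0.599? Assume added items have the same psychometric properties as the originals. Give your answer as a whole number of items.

n = [0.599 × 0.660] / [0.340 × 0.401]
n = 0.395340 / 0.136340 ≈ 2.8997
So the test needs 2.8997 × 54 ≈ 156.58 items; rounding up, 157.

157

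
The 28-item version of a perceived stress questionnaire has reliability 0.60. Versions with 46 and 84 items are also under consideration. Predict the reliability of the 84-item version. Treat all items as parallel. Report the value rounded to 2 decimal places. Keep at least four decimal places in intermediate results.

Only the ratio of lengths matters: n = 84/28 = 3.0000
r_{84} = n·r / (1 + (n − 1)·r) = 1.8000 / 2.2000 ≈ 0.8182

0.82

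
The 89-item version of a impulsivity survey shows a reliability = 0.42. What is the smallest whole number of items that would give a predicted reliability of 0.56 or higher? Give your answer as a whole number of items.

Invert Spearman-Brown to solve for n:
n = r*(1 − r) / [ r (1 − r*) ]
n = 0.56(1 − 0.42) / [0.42(1 − 0.56)]
  = 0.3248 / 0.1848 = 1.7576
So the test needs 1.7576 × 89 ≈ 156.43 items; rounding up, 157.

157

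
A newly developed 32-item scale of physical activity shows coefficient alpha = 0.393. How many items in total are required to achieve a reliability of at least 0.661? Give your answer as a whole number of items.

97

Spearman-Brown solved for the length factor n:
n = r*(1 − r) / [ r (1 − r*) ]
n = 0.661(1 − 0.393) / [0.393(1 − 0.661)]
  = 0.401227 / 0.133227 = 3.0116
Items needed = n × 32 = 3.0116 × 32 ≈ 96.37 → round up to 97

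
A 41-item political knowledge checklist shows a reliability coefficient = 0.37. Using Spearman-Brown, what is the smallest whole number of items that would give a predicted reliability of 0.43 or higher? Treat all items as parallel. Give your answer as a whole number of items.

Spearman-Brown solved for the length factor n:
n = r*(1 − r) / [ r (1 − r*) ]
n = 0.43 × (1 − 0.37) / [ 0.37 × (1 − 0.43) ]
  = 0.2709 / 0.2109 = 1.2845
1.2845 × 41 = 52.66 → 53 items

53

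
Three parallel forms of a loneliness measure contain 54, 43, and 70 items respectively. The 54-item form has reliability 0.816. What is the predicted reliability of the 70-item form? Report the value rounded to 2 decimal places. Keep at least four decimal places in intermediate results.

0.85

The 43-item form is not needed; work directly from the 54-item form with n = 70/54 = 1.2963.
r_{70} = n·r / (1 + (n − 1)·r) = 1.0578 / 1.2418 ≈ 0.8518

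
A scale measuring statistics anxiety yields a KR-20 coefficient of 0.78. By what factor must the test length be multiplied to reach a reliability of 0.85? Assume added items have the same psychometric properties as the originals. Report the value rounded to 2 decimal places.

n = 0.85(1 − 0.78) / [0.78(1 − 0.85)]
n = 0.1870 / 0.1170 ≈ 1.5983

1.60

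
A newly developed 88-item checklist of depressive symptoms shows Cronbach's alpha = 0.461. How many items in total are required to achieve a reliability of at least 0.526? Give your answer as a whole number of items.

n = 0.526(1 − 0.461) / [0.461(1 − 0.526)]
  = 0.283514 / 0.218514 = 1.2975
So the test needs 1.2975 × 88 ≈ 114.18 items; rounding up, 115.

115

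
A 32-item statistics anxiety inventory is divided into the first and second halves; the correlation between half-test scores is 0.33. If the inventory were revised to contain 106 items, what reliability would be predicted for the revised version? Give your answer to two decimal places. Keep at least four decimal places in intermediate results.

First correct the split-half correlation to full-test reliability: r_full = 2 × 0.33 / (1 + 0.33) ≈ 0.4962
Then adjust to 106 items: n = 106/32 = 3.3125
r_new = n·r_full / (1 + (n − 1)·r_full) = 1.6437 / 2.1475 ≈ 0.7654

0.77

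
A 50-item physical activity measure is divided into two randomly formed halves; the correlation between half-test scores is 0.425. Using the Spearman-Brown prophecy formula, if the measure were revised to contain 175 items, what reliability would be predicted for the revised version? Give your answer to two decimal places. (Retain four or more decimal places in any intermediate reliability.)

Spearman-Brown correction (n = 2): r_full = 2·0.425/(1 + 0.425) = 0.5965
Then adjust to 175 items: n = 175/50 = 3.5000
r_new = n·r_full / (1 + (n − 1)·r_full) = 2.0878 / 2.4912 ≈ 0.8381

0.84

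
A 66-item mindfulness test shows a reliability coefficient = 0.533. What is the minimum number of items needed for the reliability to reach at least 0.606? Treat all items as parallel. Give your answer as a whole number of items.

Rearranging the Spearman-Brown formula for n,
n = r_target (1 − r_old) / [ r_old (1 − r_target) ]
n = [0.606 × 0.467] / [0.533 × 0.394]
n = 0.283002 / 0.210002 ≈ 1.3476
1.3476 × 66 = 88.94 → 89 items

89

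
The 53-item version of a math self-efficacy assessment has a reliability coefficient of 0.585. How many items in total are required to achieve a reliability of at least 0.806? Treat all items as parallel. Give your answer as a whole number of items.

157

n = 0.806 × (1 − 0.585) / [ 0.585 × (1 − 0.806) ]
n = 0.334490 / 0.113490 ≈ 2.9473
Items needed = n × 53 = 2.9473 × 53 ≈ 156.21 → round up to 157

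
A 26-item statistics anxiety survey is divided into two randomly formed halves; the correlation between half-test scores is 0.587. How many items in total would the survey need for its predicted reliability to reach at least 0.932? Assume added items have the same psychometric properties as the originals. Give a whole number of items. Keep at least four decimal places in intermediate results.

126

Corrected full-test reliability: r_full = 2 × 0.587 / (1 + 0.587) ≈ 0.7398
n = r_tgt(1 − r_full) / [r_full(1 − r_tgt)] = 0.932 × 0.2602 / (0.7398 × 0.068) ≈ 4.8206
Required items = 4.8206 × 26 = 125.34, so 126 items.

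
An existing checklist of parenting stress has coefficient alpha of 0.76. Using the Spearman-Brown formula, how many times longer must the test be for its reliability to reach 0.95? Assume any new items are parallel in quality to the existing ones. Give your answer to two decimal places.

6.00

n = 0.95 × (1 − 0.76) / [ 0.76 × (1 − 0.95) ]
n = 0.2280 / 0.0380 ≈ 6.0000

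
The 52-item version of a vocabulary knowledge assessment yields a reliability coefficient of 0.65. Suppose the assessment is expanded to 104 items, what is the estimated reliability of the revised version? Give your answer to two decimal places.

n = 104/52 = 2
Apply the Spearman-Brown prophecy formula, r' = nr / [1 + (n − 1)r]:
r_new = (2 × 0.65) / (1 + (2 − 1) × 0.65)
     = 1.3000 / 1.6500 = 0.7879

0.79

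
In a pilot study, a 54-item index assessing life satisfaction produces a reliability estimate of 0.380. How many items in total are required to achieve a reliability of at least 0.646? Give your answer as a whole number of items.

161

Spearman-Brown solved for the length factor n:
n = r*(1 − r) / [ r (1 − r*) ]
n = 0.646(1 − 0.380) / [0.380(1 − 0.646)]
  = 0.400520 / 0.134520 = 2.9774
2.9774 × 54 = 160.78 → 161 items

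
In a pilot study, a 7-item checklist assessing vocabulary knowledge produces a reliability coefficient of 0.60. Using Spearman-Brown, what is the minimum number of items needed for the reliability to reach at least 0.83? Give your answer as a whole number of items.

Rearranging the Spearman-Brown formula for n,
n = r*(1 − r) / [ r (1 − r*) ]
n = 0.83 × (1 − 0.60) / [ 0.60 × (1 − 0.83) ]
  = 0.3320 / 0.1020 = 3.2549
So the test needs 3.2549 × 7 ≈ 22.78 items; rounding up, 23.

23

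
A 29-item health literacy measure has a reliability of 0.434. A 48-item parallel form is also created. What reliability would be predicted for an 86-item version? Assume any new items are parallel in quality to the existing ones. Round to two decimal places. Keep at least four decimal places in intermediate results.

0.69

Only the ratio of lengths matters: n = 86/29 = 2.9655
r_{86} = n·r / (1 + (n − 1)·r) = 1.2870 / 1.8530 ≈ 0.6945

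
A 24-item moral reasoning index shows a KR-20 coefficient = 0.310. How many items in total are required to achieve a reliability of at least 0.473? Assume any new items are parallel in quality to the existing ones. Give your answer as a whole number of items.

Spearman-Brown solved for the length factor n:
n = r*(1 − r) / [ r (1 − r*) ]
n = [0.473 × 0.690] / [0.310 × 0.527]
  = 0.326370 / 0.163370 = 1.9977
1.9977 × 24 = 47.94 → 48 items

48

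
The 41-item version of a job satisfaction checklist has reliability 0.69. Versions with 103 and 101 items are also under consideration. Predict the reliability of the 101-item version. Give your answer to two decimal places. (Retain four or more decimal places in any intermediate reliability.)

0.85

The 103-item form is not needed; work directly from the 41-item form with n = 101/41 = 2.4634.
r_{101} = n·r / (1 + (n − 1)·r) = 1.6997 / 2.0097 ≈ 0.8457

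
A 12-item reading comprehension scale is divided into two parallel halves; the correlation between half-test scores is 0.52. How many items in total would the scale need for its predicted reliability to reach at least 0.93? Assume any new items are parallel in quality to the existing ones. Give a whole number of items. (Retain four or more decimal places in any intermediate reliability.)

74

Corrected full-test reliability: r_full = 2 × 0.52 / (1 + 0.52) ≈ 0.6842
n = r_tgt(1 − r_full) / [r_full(1 − r_tgt)] = 0.93 × 0.3158 / (0.6842 × 0.07) ≈ 6.1322
Required items = 6.1322 × 12 = 73.59, so 74 items.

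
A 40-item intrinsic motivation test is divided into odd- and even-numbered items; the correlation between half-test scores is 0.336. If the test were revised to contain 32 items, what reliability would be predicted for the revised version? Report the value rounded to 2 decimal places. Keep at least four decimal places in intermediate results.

0.45

First correct the split-half correlation to full-test reliability: r_full = 2 × 0.336 / (1 + 0.336) ≈ 0.5030
Then adjust to 32 items: n = 32/40 = 0.8000
r_new = n·r_full / (1 + (n − 1)·r_full) = 0.4024 / 0.8994 ≈ 0.4474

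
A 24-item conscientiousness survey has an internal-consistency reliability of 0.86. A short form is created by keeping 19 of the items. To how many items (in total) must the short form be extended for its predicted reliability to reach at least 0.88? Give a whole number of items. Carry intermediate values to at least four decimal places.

First, r for the 19-item form: n = 19/24 = 0.7917, so r_19 = 0.7917·0.86/(1 + (0.7917 − 1)·0.86) = 0.8294
Length factor from the short form to reach 0.88: n' = 0.88(1 − 0.8294) / [0.8294(1 − 0.88)] ≈ 1.5084
Items = 1.5084 × 19 ≈ 28.66 → 29

29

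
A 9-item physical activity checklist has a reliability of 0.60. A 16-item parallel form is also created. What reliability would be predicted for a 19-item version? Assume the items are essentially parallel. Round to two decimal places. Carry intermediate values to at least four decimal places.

The 16-item form is not needed; work directly from the 9-item form with n = 19/9 = 2.1111.
r_{19} = n·r / (1 + (n − 1)·r) = 1.2667 / 1.6667 ≈ 0.7600

0.76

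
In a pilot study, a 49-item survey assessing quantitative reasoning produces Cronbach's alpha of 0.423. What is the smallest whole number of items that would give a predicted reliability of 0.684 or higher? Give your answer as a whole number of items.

145

Invert Spearman-Brown to solve for n:
n = r*(1 − r) / [ r (1 − r*) ]
n = 0.684 × (1 − 0.423) / [ 0.423 × (1 − 0.684) ]
  = 0.394668 / 0.133668 = 2.9526
Items needed = n × 49 = 2.9526 × 49 ≈ 144.68 → round up to 145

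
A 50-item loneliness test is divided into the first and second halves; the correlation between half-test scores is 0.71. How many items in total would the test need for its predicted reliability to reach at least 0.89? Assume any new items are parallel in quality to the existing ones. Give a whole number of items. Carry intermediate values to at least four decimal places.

r_full = 2(0.71)/(1 + 0.71) = 0.8304
n = r_tgt(1 − r_full) / [r_full(1 − r_tgt)] = 0.89 × 0.1696 / (0.8304 × 0.11) ≈ 1.6525
Required items = 1.6525 × 50 = 82.62, so 83 items.

83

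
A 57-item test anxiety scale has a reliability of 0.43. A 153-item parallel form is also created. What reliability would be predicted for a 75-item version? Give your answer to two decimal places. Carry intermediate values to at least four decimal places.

0.50

Only the ratio of lengths matters: n = 75/57 = 1.3158
r_{75} = n·r / (1 + (n − 1)·r) = 0.5658 / 1.1358 ≈ 0.4982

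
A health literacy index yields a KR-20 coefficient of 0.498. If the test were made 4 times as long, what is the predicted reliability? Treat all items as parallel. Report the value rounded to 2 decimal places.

0.80

Apply the Spearman-Brown prophecy formula, r' = nr / [1 + (n − 1)r]:
r_new = (4 × 0.498) / (1 + (4 − 1) × 0.498)
     = 1.9920 / 2.4940 = 0.7987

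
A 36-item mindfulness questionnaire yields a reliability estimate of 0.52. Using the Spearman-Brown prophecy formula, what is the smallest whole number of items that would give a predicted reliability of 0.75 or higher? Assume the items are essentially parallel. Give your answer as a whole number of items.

100

Rearranging the Spearman-Brown formula for n,
n = r*(1 − r) / [ r (1 − r*) ]
n = 0.75(1 − 0.52) / [0.52(1 − 0.75)]
n = 0.3600 / 0.1300 ≈ 2.7692
So the test needs 2.7692 × 36 ≈ 99.69 items; rounding up, 100.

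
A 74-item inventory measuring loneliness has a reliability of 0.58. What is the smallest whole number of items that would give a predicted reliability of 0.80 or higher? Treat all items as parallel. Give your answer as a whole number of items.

Invert Spearman-Brown to solve for n:
n = r_target (1 − r_old) / [ r_old (1 − r_target) ]
n = 0.80(1 − 0.58) / [0.58(1 − 0.80)]
  = 0.3360 / 0.1160 = 2.8966
So the test needs 2.8966 × 74 ≈ 214.35 items; rounding up, 215.

215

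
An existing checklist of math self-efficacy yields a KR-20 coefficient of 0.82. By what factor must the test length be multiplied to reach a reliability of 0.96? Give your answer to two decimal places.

n = 0.96 × (1 − 0.82) / [ 0.82 × (1 − 0.96) ]
  = 0.1728 / 0.0328 = 5.2683

5.27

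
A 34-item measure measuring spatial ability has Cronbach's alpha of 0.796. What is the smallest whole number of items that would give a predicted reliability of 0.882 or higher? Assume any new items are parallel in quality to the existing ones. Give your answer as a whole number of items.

66

Spearman-Brown solved for the length factor n:
n = r_target (1 − r_old) / [ r_old (1 − r_target) ]
n = 0.882 × (1 − 0.796) / [ 0.796 × (1 − 0.882) ]
n = 0.179928 / 0.093928 ≈ 1.9156
Items needed = n × 34 = 1.9156 × 34 ≈ 65.13 → round up to 66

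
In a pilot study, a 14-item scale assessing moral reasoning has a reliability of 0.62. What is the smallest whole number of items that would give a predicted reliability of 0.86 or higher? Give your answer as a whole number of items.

53

n = 0.86 × (1 − 0.62) / [ 0.62 × (1 − 0.86) ]
  = 0.3268 / 0.0868 = 3.7650
So the test needs 3.7650 × 14 ≈ 52.71 items; rounding up, 53.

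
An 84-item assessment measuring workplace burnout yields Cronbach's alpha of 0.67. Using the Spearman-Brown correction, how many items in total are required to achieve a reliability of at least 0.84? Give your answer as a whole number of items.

n = 0.84 × (1 − 0.67) / [ 0.67 × (1 − 0.84) ]
n = 0.2772 / 0.1072 ≈ 2.5858
Items needed = n × 84 = 2.5858 × 84 ≈ 217.21 → round up to 218

218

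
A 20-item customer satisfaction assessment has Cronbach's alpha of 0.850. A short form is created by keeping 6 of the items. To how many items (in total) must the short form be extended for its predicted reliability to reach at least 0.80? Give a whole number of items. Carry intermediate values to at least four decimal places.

15

First, r for the 6-item form: n = 6/20 = 0.3000, so r_6 = 0.3000·0.850/(1 + (0.3000 − 1)·0.850) = 0.6296
Length factor from the short form to reach 0.80: n' = 0.80(1 − 0.6296) / [0.6296(1 − 0.80)] ≈ 2.3532
Items = 2.3532 × 6 ≈ 14.12 → 15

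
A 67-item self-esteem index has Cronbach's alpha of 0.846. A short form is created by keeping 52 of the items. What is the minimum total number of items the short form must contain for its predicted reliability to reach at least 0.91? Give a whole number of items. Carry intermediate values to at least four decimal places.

124

Short-form reliability: n = 52/67 = 0.7761; r_52 = n·r/(1+(n−1)r) ≈ 0.8100
Then solve for n' with r_old = 0.8100, r_target = 0.91: n' = 0.91(1 − 0.8100)/[0.8100(1 − 0.91)] = 2.3717
Items = 2.3717 × 52 ≈ 123.33 → 124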